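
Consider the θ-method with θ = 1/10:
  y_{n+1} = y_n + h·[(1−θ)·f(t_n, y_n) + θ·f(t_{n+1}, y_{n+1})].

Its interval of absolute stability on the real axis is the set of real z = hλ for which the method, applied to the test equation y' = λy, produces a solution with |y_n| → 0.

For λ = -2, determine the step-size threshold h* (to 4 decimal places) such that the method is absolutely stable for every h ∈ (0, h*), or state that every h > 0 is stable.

(-2.5000,0); λ=-2 ⇒ h* = (5/2)/2 = 1.2500.

Test eqn y'=λy, z=hλ:
  y_{n+1} = y_n + z·[9/10·y_n + 1/10·y_{n+1}] ⇒ (1 − 1/10z)y_{n+1} = (1 + 9/10z)y_n
  Hence R(z) = (1 + 9/10z)/(1 − 1/10z).

Boundary: |R(x)|=1, x<0.
x=-1.41: |R|=0.2358
R=−1: 1+9/10x = −1+1/10x ⇒ -4/5x=2 ⇒ x=2/(-4/5)=-2.5000
Confirm numerically:
  x=-2.216: |R|=0.81401 <1
  x=-1.382: |R|=0.21420 <1
  x=-1.365: |R|=0.20106 <1
  x=-1.286: |R|=0.13946 <1
  x=-2.911: |R|=1.25467 >1
  x=-2.878: |R|=1.23482 >1
So |R|<1 on (-2.5000, 0).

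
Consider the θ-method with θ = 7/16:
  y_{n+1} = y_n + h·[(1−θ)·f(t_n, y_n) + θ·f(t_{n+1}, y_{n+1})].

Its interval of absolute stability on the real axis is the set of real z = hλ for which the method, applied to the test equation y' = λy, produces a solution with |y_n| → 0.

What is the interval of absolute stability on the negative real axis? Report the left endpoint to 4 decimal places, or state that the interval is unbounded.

On y'=λy, z=hλ:
  y_{n+1} = y_n + z·[9/16·y_n + 7/16·y_{n+1}] ⇒ (1 − 7/16z)y_{n+1} = (1 + 9/16z)y_n
  so R(z) = (1 + 9/16z)/(1 − 7/16z).

Boundary: |R(x)|=1, x<0.
x=-0.85: |R|=0.3804
R=−1: 1+9/16x = −1+7/16x ⇒ -1/8x=2 ⇒ x=2/(-1/8)=-16.0000
Confirm numerically:
  x=-13.519: |R|=0.95515 <1
  x=-13.300: |R|=0.95050 <1
  x=-9.338: |R|=0.83625 <1
  x=-16.414: |R|=1.00633 >1
  x=-16.213: |R|=1.00329 >1
Interval (-16.0000, 0).

z∈(-16.0000,0).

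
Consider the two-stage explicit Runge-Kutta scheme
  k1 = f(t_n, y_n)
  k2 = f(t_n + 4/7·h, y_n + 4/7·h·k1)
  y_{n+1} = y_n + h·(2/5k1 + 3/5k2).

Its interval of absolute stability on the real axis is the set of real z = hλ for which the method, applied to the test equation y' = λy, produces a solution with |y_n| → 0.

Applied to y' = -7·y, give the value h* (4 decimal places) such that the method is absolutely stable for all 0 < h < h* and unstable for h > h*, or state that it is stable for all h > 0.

Set f=λy, z=hλ:
  k1=λy_n ⇒ h·k1=z·y_n;  k2=λ(1+4/7z)y_n ⇒ h·k2=z(1+4/7z)y_n
  y_{n+1}/y_n = 1 + 2/5z + 3/5z(1+4/7z) = 1 + z + 12/35z²
  so R(z) = 1 + z + 12/35z².

Boundary: |R(x)|=1, x<0.
x=-1.49: |R|=0.2712
R=1: x+12/35x²=0 ⇒ x=−35/12=-2.9167; min R=1−1/(4·12/35)=0.2708>−1
Confirm numerically:
  x=-2.708: |R|=0.80626 <1
  x=-2.527: |R|=0.66239 <1
  x=-2.197: |R|=0.45791 <1
  x=-1.264: |R|=0.28378 <1
  x=-3.467: |R|=1.65417 >1
  x=-3.179: |R|=1.28593 >1
  x=-3.003: |R|=1.08889 >1
So |R|<1 on (-2.9167, 0).

(-2.9167,0); λ=-7 ⇒ h* = (35/12)/7 = 0.4167.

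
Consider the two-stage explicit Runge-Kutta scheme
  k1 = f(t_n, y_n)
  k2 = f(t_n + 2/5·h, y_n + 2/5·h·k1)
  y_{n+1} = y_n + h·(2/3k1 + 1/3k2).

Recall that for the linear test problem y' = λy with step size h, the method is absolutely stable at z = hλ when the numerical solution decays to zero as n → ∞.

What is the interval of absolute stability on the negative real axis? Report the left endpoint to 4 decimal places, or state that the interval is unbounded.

Test eqn y'=λy, z=hλ:
  k1=λy_n ⇒ h·k1=z·y_n;  k2=λ(1+2/5z)y_n ⇒ h·k2=z(1+2/5z)y_n
  y_{n+1}/y_n = 1 + 2/3z + 1/3z(1+2/5z) = 1 + z + 2/15z²
  Hence R(z) = 1 + z + 2/15z².

Boundary: |R(x)|=1, x<0.
x=-1.48: |R|=0.1879
R=1: x+2/15x²=0 ⇒ x=−15/2=-7.5000; min R=1−1/(4·2/15)=-0.8750>−1
Confirm numerically:
  x=-5.819: |R|=0.30423 <1
  x=-5.002: |R|=0.66600 <1
  x=-4.931: |R|=0.68903 <1
  x=-4.858: |R|=0.71131 <1
  x=-7.777: |R|=1.28723 >1
  x=-7.545: |R|=1.04527 >1
So |R|<1 on (-7.5000, 0).

z∈(-7.5000,0).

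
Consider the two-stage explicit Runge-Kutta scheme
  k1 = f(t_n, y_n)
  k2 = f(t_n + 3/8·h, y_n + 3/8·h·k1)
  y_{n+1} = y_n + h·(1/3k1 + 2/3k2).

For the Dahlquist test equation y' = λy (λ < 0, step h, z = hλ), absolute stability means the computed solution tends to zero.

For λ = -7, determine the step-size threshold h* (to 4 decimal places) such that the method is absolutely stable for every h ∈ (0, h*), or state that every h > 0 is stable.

(-4.0000,0); λ=-7 ⇒ h* = (4)/7 = 0.5714.

Set f=λy, z=hλ:
  k1=λy_n ⇒ h·k1=z·y_n;  k2=λ(1+3/8z)y_n ⇒ h·k2=z(1+3/8z)y_n
  y_{n+1}/y_n = 1 + 1/3z + 2/3z(1+3/8z) = 1 + z + 1/4z²
  Hence R(z) = 1 + z + 1/4z².

Solve |R(x)|<1 on ℝ⁻.
x=-1.79: |R|=0.0110
R=1: x+1/4x²=0 ⇒ x=−4=-4.0000; min R=1−1/(4·1/4)=0.0000>−1
Confirm numerically:
  x=-2.324: |R|=0.02624 <1
  x=-2.274: |R|=0.01877 <1
  x=-2.021: |R|=0.00011 <1
  x=-1.993: |R|=0.00001 <1
  x=-4.547: |R|=1.62180 >1
  x=-4.434: |R|=1.48109 >1
  x=-4.045: |R|=1.04551 >1
Interval (-4.0000, 0).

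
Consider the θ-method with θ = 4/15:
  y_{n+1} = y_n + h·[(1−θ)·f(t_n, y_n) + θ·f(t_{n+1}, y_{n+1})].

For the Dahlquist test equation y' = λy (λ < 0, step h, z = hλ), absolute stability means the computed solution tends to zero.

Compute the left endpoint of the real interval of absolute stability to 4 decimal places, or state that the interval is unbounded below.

left endpoint -4.2857.

Test eqn y'=λy, z=hλ:
  y_{n+1} = y_n + z·[11/15·y_n + 4/15·y_{n+1}] ⇒ (1 − 4/15z)y_{n+1} = (1 + 11/15z)y_n
  so R(z) = (1 + 11/15z)/(1 − 4/15z).

Solve |R(x)|<1 on ℝ⁻.
x=-1.2: |R|=0.0909
R=−1: 1+11/15x = −1+4/15x ⇒ -7/15x=2 ⇒ x=2/(-7/15)=-4.2857
Confirm numerically:
  x=-3.163: |R|=0.71579 <1
  x=-2.548: |R|=0.51715 <1
  x=-2.466: |R|=0.48769 <1
  x=-2.012: |R|=0.30944 <1
  x=-4.632: |R|=1.07230 >1
  x=-4.620: |R|=1.06989 >1
Interval (-4.2857, 0).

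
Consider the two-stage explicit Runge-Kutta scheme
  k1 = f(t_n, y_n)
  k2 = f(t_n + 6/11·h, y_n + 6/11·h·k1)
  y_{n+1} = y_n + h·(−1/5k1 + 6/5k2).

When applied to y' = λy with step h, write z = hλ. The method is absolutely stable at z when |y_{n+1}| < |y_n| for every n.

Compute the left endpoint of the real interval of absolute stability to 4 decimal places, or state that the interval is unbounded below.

left endpoint -1.5278.

Set f=λy, z=hλ:
  k1=λy_n ⇒ h·k1=z·y_n;  k2=λ(1+6/11z)y_n ⇒ h·k2=z(1+6/11z)y_n
  y_{n+1}/y_n = 1 − 1/5z + 6/5z(1+6/11z) = 1 + z + 36/55z²
  Hence R(z) = 1 + z + 36/55z².

Need |R(x)|<1, x<0.
x=-0.57: |R|=0.6427
R=1: x+36/55x²=0 ⇒ x=−55/36=-1.5278; min R=1−1/(4·36/55)=0.6181>−1
Confirm numerically:
  x=-1.361: |R|=0.85143 <1
  x=-1.157: |R|=0.71921 <1
  x=-0.808: |R|=0.61933 <1
  x=-1.882: |R|=1.43635 >1
  x=-1.828: |R|=1.35922 >1
Stable set (-1.5278, 0).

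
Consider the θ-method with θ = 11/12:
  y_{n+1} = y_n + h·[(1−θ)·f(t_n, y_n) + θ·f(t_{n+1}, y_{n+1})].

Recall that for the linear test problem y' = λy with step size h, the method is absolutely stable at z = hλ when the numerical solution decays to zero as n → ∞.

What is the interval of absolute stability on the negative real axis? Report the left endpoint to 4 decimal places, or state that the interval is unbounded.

unbounded; (−∞, 0).

Set f=λy, z=hλ:
  y_{n+1} = y_n + z·[1/12·y_n + 11/12·y_{n+1}] ⇒ (1 − 11/12z)y_{n+1} = (1 + 1/12z)y_n
  ⇒ R(z) = (1 + 1/12z)/(1 − 11/12z).

Solve |R(x)|<1 on ℝ⁻.
x=-0.96: |R|=0.4894
x=-2: |R|=0.2941
x=-10: |R|=0.0164
x=-100: |R|=0.0791
θ=11/12≥1/2 ⇒ |1+1/12x|<|1−11/12x| ∀x<0 ⇒ unbounded interval.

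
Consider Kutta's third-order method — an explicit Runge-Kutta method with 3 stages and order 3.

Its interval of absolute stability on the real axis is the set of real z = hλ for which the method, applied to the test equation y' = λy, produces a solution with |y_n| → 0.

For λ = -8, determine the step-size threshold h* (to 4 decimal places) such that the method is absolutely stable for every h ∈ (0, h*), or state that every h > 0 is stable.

With y'=λy (z=hλ):
  order 3, 3-stage ⇒ R(z)=1+z+z^2/2+z^3/6
  (e.g. R(-0.77)=0.45036, |R|=0.45036)

Find x<0 with |R(x)|<1.
x=-0.77: |R|=0.4504
|R(-1.58)|=0.0108 |R(-1.31)|=0.1734 |R(-1.15)|=0.2578
Bisect:
  x_lo=-3.0923 |R|=2.2395  x_hi=-0.1037 |R|=0.9015
  mid=-1.59803 |R|=0.00133 →hi
  mid=-2.34518 |R|=0.74494 →hi
  mid=-2.71875 |R|=1.37228 →lo
  mid=-2.53197 |R|=1.03189 →lo
  mid=-2.43857 |R|=0.88214 →hi
  mid=-2.48527 |R|=0.95539 →hi
  mid=-2.50862 |R|=0.99323 →hi
  mid=-2.52029 |R|=1.01245 →lo
  ...
  [-2.51281,-2.51263] ⇒ x*=-2.5127
Stable set (-2.5127, 0).

(-2.5127,0); λ=-8 ⇒ h* = 0.3141.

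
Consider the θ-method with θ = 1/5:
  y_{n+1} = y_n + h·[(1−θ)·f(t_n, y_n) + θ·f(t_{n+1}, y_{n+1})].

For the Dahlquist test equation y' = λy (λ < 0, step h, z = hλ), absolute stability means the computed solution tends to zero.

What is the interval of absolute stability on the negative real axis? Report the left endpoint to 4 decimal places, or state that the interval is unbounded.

z∈(-3.3333,0).

Set f=λy, z=hλ:
  y_{n+1} = y_n + z·[4/5·y_n + 1/5·y_{n+1}] ⇒ (1 − 1/5z)y_{n+1} = (1 + 4/5z)y_n
  Hence R(z) = (1 + 4/5z)/(1 − 1/5z).

Need |R(x)|<1, x<0.
x=-1.13: |R|=0.0783
R=−1: 1+4/5x = −1+1/5x ⇒ -3/5x=2 ⇒ x=2/(-3/5)=-3.3333
Confirm numerically:
  x=-3.007: |R|=0.87773 <1
  x=-2.544: |R|=0.68611 <1
  x=-2.186: |R|=0.52101 <1
  x=-2.013: |R|=0.43519 <1
  x=-3.826: |R|=1.16746 >1
  x=-3.758: |R|=1.14547 >1
Interval (-3.3333, 0).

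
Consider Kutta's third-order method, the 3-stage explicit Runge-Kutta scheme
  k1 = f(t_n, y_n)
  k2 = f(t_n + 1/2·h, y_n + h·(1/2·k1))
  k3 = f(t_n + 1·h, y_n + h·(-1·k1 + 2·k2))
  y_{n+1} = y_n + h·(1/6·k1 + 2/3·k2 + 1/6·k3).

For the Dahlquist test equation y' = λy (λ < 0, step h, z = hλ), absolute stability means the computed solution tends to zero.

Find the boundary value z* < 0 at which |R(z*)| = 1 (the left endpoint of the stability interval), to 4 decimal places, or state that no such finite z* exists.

Set f=λy, z=hλ:
  order 3, 3-stage ⇒ R(z)=1+z+z^2/2+z^3/6
  (e.g. R(-0.69)=0.49330, |R|=0.49330)

Solve |R(x)|<1 on ℝ⁻.
x=-0.69: |R|=0.4933
|R(-2.4)|=0.8240 |R(-1.58)|=0.0108 |R(-1.37)|=0.1399
Bisect:
  x_lo=-2.8769 |R|=1.7072  x_hi=-0.3624 |R|=0.6953
  mid=-1.61967 |R|=0.01616 →hi
  mid=-2.24830 |R|=0.61501 →hi
  mid=-2.56261 |R|=1.08389 →lo
  mid=-2.40546 |R|=0.83209 →hi
  mid=-2.48403 |R|=0.95341 →hi
  mid=-2.52332 |R|=1.01748 →lo
  mid=-2.50368 |R|=0.98515 →hi
  mid=-2.51350 |R|=1.00124 →lo
  ...
  [-2.51289,-2.51273] ⇒ x*=-2.5127
So |R|<1 on (-2.5127, 0).

z* = -2.5127.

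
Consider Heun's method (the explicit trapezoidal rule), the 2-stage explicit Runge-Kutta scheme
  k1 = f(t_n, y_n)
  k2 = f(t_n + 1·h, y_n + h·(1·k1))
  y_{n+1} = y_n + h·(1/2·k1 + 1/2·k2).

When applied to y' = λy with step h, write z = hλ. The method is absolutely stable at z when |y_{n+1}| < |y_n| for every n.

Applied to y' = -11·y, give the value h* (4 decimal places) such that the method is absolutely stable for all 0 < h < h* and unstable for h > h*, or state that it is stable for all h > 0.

With y'=λy (z=hλ):
  order 2, 2-stage ⇒ R(z)=1+z+z^2/2
  (e.g. R(-1.58)=0.66820, |R|=0.66820)

Find x<0 with |R(x)|<1.
x=-1.58: |R|=0.6682
|R(-2.3)|=1.3450 |R(-1.25)|=0.5312 |R(-0.98)|=0.5002
Bisect:
  x_lo=-2.4842 |R|=1.6014  x_hi=-0.1358 |R|=0.8734
  mid=-1.30998 |R|=0.54804 →hi
  mid=-1.89708 |R|=0.90238 →hi
  mid=-2.19063 |R|=1.20880 →lo
  mid=-2.04386 |R|=1.04482 →lo
  mid=-1.97047 |R|=0.97091 →hi
  mid=-2.00716 |R|=1.00719 →lo
  mid=-1.98882 |R|=0.98888 →hi
  mid=-1.99799 |R|=0.99799 →hi
  mid=-2.00258 |R|=1.00258 →lo
  mid=-2.00028 |R|=1.00028 →lo
  ...
  [-2.00014,-2.00000] ⇒ x*=-2.0000
Stable set (-2.0000, 0).

(-2.0000,0); λ=-11 ⇒ h* = 0.1818.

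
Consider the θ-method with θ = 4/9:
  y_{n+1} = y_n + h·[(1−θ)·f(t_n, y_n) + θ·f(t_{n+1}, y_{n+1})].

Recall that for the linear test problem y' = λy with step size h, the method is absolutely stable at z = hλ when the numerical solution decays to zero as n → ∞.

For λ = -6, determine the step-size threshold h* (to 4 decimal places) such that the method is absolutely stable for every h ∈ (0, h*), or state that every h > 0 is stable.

With y'=λy (z=hλ):
  y_{n+1} = y_n + z·[5/9·y_n + 4/9·y_{n+1}] ⇒ (1 − 4/9z)y_{n+1} = (1 + 5/9z)y_n
  Hence R(z) = (1 + 5/9z)/(1 − 4/9z).

Solve |R(x)|<1 on ℝ⁻.
x=-1.45: |R|=0.1182
R=−1: 1+5/9x = −1+4/9x ⇒ -1/9x=2 ⇒ x=2/(-1/9)=-18.0000
Confirm numerically:
  x=-17.195: |R|=0.98965 <1
  x=-16.949: |R|=0.98631 <1
  x=-14.985: |R|=0.95627 <1
  x=-12.636: |R|=0.90992 <1
  x=-18.418: |R|=1.00506 >1
  x=-18.200: |R|=1.00244 >1
  x=-18.133: |R|=1.00163 >1
Stable set (-18.0000, 0).

(-18.0000,0); λ=-6 ⇒ h* = (18)/6 = 3.0000.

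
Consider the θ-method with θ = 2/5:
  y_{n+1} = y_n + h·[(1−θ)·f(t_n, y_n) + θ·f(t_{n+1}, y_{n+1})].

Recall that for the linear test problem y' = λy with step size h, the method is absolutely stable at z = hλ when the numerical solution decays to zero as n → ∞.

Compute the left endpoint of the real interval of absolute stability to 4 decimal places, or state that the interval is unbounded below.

With y'=λy (z=hλ):
  y_{n+1} = y_n + z·[3/5·y_n + 2/5·y_{n+1}] ⇒ (1 − 2/5z)y_{n+1} = (1 + 3/5z)y_n
  R(z) = (1 + 3/5z)/(1 − 2/5z).

Boundary: |R(x)|=1, x<0.
x=-1.73: |R|=0.0225
R=−1: 1+3/5x = −1+2/5x ⇒ -1/5x=2 ⇒ x=2/(-1/5)=-10.0000
Confirm numerically:
  x=-6.925: |R|=0.83687 <1
  x=-6.513: |R|=0.80656 <1
  x=-5.838: |R|=0.75042 <1
  x=-5.759: |R|=0.74325 <1
  x=-10.159: |R|=1.00628 >1
  x=-10.128: |R|=1.00507 >1
  x=-10.066: |R|=1.00263 >1
So |R|<1 on (-10.0000, 0).

left endpoint -10.0000.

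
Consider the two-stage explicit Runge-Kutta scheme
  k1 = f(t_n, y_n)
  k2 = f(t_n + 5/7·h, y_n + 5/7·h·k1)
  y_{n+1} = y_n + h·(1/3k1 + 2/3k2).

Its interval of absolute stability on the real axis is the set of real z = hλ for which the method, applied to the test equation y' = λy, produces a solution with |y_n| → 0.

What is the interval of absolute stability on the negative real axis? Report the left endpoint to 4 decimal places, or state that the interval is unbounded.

z∈(-2.1000,0).

With y'=λy (z=hλ):
  k1=λy_n ⇒ h·k1=z·y_n;  k2=λ(1+5/7z)y_n ⇒ h·k2=z(1+5/7z)y_n
  y_{n+1}/y_n = 1 + 1/3z + 2/3z(1+5/7z) = 1 + z + 10/21z²
  so R(z) = 1 + z + 10/21z².

Find x<0 with |R(x)|<1.
x=-1.04: |R|=0.4750
R=1: x+10/21x²=0 ⇒ x=−21/10=-2.1000; min R=1−1/(4·10/21)=0.4750>−1
Confirm numerically:
  x=-2.070: |R|=0.97043 <1
  x=-1.622: |R|=0.63080 <1
  x=-1.225: |R|=0.48958 <1
  x=-1.210: |R|=0.48719 <1
  x=-2.546: |R|=1.54072 >1
  x=-2.465: |R|=1.42844 >1
  x=-2.328: |R|=1.25275 >1
So |R|<1 on (-2.1000, 0).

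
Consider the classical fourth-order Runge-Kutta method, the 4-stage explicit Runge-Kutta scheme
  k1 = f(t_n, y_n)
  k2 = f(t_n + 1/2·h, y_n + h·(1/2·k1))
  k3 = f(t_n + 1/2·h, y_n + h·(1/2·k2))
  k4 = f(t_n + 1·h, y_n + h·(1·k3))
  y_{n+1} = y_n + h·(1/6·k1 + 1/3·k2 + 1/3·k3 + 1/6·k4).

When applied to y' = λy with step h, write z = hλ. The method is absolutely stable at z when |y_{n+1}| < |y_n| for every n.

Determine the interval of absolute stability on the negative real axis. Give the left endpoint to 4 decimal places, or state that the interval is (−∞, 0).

With y'=λy (z=hλ):
  order 4, 4-stage ⇒ R(z)=1+z+z^2/2+z^3/6+z^4/24
  (e.g. R(-0.62)=0.53864, |R|=0.53864)

Find x<0 with |R(x)|<1.
x=-0.62: |R|=0.5386
|R(-2.28)|=0.4698 |R(-2.11)|=0.3763 |R(-1.48)|=0.2748
Bisect:
  x_lo=-3.3435 |R|=2.2236  x_hi=-0.2269 |R|=0.7970
  mid=-1.78520 |R|=0.28324 →hi
  mid=-2.56434 |R|=0.71487 →hi
  mid=-2.95392 |R|=1.28546 →lo
  mid=-2.75913 |R|=0.96127 →hi
  mid=-2.85652 |R|=1.11281 →lo
  mid=-2.80783 |R|=1.03451 →lo
  mid=-2.78348 |R|=0.99727 →hi
  mid=-2.79565 |R|=1.01573 →lo
  ...
  [-2.78538,-2.78519] ⇒ x*=-2.7853
Interval (-2.7853, 0).

z∈(-2.7853,0).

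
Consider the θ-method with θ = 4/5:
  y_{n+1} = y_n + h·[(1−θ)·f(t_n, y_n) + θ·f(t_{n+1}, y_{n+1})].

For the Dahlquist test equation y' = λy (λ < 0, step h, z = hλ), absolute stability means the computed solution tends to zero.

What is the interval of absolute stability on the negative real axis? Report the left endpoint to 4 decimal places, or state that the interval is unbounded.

(−∞, 0) — no finite endpoint.

On y'=λy, z=hλ:
  y_{n+1} = y_n + z·[1/5·y_n + 4/5·y_{n+1}] ⇒ (1 − 4/5z)y_{n+1} = (1 + 1/5z)y_n
  ⇒ R(z) = (1 + 1/5z)/(1 − 4/5z).

Boundary: |R(x)|=1, x<0.
x=-0.34: |R|=0.7327
x=-2: |R|=0.2308
x=-10: |R|=0.1111
x=-100: |R|=0.2346
θ=4/5≥1/2 ⇒ |1+1/5x|<|1−4/5x| ∀x<0 ⇒ unbounded interval.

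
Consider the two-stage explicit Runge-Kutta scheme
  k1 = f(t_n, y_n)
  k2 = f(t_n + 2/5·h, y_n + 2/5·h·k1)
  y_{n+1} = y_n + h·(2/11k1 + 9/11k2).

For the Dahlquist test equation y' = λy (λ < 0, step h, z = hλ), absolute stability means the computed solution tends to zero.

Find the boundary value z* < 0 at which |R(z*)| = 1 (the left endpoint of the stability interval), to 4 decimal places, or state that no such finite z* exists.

Test eqn y'=λy, z=hλ:
  k1=λy_n ⇒ h·k1=z·y_n;  k2=λ(1+2/5z)y_n ⇒ h·k2=z(1+2/5z)y_n
  y_{n+1}/y_n = 1 + 2/11z + 9/11z(1+2/5z) = 1 + z + 18/55z²
  ⇒ R(z) = 1 + z + 18/55z².

Need |R(x)|<1, x<0.
x=-1.76: |R|=0.2538
R=1: x+18/55x²=0 ⇒ x=−55/18=-3.0556; min R=1−1/(4·18/55)=0.2361>−1
Confirm numerically:
  x=-3.004: |R|=0.94931 <1
  x=-2.766: |R|=0.73788 <1
  x=-2.358: |R|=0.46169 <1
  x=-1.323: |R|=0.24983 <1
  x=-3.567: |R|=1.59705 >1
  x=-3.203: |R|=1.15456 >1
  x=-3.080: |R|=1.02464 >1
So |R|<1 on (-3.0556, 0).

left endpoint -3.0556.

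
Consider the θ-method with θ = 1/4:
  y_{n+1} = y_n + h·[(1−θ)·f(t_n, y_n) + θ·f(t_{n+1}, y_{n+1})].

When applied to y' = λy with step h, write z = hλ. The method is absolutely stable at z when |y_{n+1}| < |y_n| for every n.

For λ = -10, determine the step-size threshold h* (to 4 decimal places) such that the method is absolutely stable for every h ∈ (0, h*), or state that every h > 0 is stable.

(-4.0000,0); λ=-10 ⇒ h* = (4)/10 = 0.4000.

Test eqn y'=λy, z=hλ:
  y_{n+1} = y_n + z·[3/4·y_n + 1/4·y_{n+1}] ⇒ (1 − 1/4z)y_{n+1} = (1 + 3/4z)y_n
  so R(z) = (1 + 3/4z)/(1 − 1/4z).

Need |R(x)|<1, x<0.
x=-0.59: |R|=0.4858
R=−1: 1+3/4x = −1+1/4x ⇒ -1/2x=2 ⇒ x=2/(-1/2)=-4.0000
Confirm numerically:
  x=-3.173: |R|=0.76941 <1
  x=-2.597: |R|=0.57466 <1
  x=-1.963: |R|=0.31679 <1
  x=-4.563: |R|=1.13150 >1
  x=-4.176: |R|=1.04305 >1
  x=-4.028: |R|=1.00698 >1
Stable set (-4.0000, 0).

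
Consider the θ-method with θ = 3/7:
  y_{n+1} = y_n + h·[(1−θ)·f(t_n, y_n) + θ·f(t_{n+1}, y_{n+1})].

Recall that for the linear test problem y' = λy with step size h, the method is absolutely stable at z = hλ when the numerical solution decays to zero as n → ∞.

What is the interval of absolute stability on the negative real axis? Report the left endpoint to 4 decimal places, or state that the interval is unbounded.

Set f=λy, z=hλ:
  y_{n+1} = y_n + z·[4/7·y_n + 3/7·y_{n+1}] ⇒ (1 − 3/7z)y_{n+1} = (1 + 4/7z)y_n
  ⇒ R(z) = (1 + 4/7z)/(1 − 3/7z).

Solve |R(x)|<1 on ℝ⁻.
x=-0.75: |R|=0.4324
R=−1: 1+4/7x = −1+3/7x ⇒ -1/7x=2 ⇒ x=2/(-1/7)=-14.0000
Confirm numerically:
  x=-11.859: |R|=0.94971 <1
  x=-11.573: |R|=0.94183 <1
  x=-7.904: |R|=0.80151 <1
  x=-6.608: |R|=0.72443 <1
  x=-14.305: |R|=1.00611 >1
  x=-14.093: |R|=1.00189 >1
Interval (-14.0000, 0).

z∈(-14.0000,0).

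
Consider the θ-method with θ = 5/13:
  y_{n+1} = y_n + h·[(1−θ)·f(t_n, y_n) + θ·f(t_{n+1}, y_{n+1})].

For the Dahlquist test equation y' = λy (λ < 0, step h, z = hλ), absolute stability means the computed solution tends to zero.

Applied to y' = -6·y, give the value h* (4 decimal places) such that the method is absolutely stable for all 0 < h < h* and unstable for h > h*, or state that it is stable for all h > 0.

(-8.6667,0); λ=-6 ⇒ h* = (26/3)/6 = 1.4444.

With y'=λy (z=hλ):
  y_{n+1} = y_n + z·[8/13·y_n + 5/13·y_{n+1}] ⇒ (1 − 5/13z)y_{n+1} = (1 + 8/13z)y_n
  ⇒ R(z) = (1 + 8/13z)/(1 − 5/13z).

Find x<0 with |R(x)|<1.
x=-1.35: |R|=0.1114
R=−1: 1+8/13x = −1+5/13x ⇒ -3/13x=2 ⇒ x=2/(-3/13)=-8.6667
Confirm numerically:
  x=-8.516: |R|=0.99187 <1
  x=-5.163: |R|=0.72920 <1
  x=-4.683: |R|=0.67181 <1
  x=-4.317: |R|=0.62270 <1
  x=-9.164: |R|=1.02537 >1
  x=-8.864: |R|=1.01033 >1
Interval (-8.6667, 0).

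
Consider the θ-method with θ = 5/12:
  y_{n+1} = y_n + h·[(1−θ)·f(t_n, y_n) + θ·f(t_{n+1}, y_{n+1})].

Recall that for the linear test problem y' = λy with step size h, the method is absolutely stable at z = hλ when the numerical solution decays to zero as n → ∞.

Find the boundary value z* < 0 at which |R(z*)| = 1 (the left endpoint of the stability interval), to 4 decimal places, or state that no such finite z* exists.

On y'=λy, z=hλ:
  y_{n+1} = y_n + z·[7/12·y_n + 5/12·y_{n+1}] ⇒ (1 − 5/12z)y_{n+1} = (1 + 7/12z)y_n
  R(z) = (1 + 7/12z)/(1 − 5/12z).

Find x<0 with |R(x)|<1.
x=-1.69: |R|=0.0083
R=−1: 1+7/12x = −1+5/12x ⇒ -1/6x=2 ⇒ x=2/(-1/6)=-12.0000
Confirm numerically:
  x=-8.057: |R|=0.84917 <1
  x=-7.870: |R|=0.83914 <1
  x=-7.255: |R|=0.80342 <1
  x=-5.959: |R|=0.71092 <1
  x=-12.462: |R|=1.01243 >1
  x=-12.369: |R|=1.00999 >1
Stable set (-12.0000, 0).

left endpoint -12.0000.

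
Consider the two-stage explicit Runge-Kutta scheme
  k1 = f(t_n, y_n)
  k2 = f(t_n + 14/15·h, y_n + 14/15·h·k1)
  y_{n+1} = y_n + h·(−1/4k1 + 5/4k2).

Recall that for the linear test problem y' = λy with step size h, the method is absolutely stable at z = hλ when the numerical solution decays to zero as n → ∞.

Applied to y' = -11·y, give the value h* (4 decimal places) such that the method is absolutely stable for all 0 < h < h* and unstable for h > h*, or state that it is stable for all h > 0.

With y'=λy (z=hλ):
  k1=λy_n ⇒ h·k1=z·y_n;  k2=λ(1+14/15z)y_n ⇒ h·k2=z(1+14/15z)y_n
  y_{n+1}/y_n = 1 − 1/4z + 5/4z(1+14/15z) = 1 + z + 7/6z²
  R(z) = 1 + z + 7/6z².

Solve |R(x)|<1 on ℝ⁻.
x=-1.73: |R|=2.7617
R=1: x+7/6x²=0 ⇒ x=−6/7=-0.8571; min R=1−1/(4·7/6)=0.7857>−1
Confirm numerically:
  x=-0.823: |R|=0.96722 <1
  x=-0.685: |R|=0.86243 <1
  x=-0.629: |R|=0.83258 <1
  x=-1.207: |R|=1.49266 >1
  x=-0.999: |R|=1.16533 >1
So |R|<1 on (-0.8571, 0).

(-0.8571,0); λ=-11 ⇒ h* = (6/7)/11 = 0.0779.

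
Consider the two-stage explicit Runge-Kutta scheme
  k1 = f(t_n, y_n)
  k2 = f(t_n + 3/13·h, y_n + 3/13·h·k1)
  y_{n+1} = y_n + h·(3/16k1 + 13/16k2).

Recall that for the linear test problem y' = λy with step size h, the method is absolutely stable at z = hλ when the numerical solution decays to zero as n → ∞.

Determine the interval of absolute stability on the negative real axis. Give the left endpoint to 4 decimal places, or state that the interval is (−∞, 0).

z∈(-5.3333,0).

Test eqn y'=λy, z=hλ:
  k1=λy_n ⇒ h·k1=z·y_n;  k2=λ(1+3/13z)y_n ⇒ h·k2=z(1+3/13z)y_n
  y_{n+1}/y_n = 1 + 3/16z + 13/16z(1+3/13z) = 1 + z + 3/16z²
  so R(z) = 1 + z + 3/16z².

Solve |R(x)|<1 on ℝ⁻.
x=-1.72: |R|=0.1653
R=1: x+3/16x²=0 ⇒ x=−16/3=-5.3333; min R=1−1/(4·3/16)=-0.3333>−1
Confirm numerically:
  x=-4.106: |R|=0.05511 <1
  x=-3.319: |R|=0.25354 <1
  x=-2.222: |R|=0.29626 <1
  x=-5.729: |R|=1.42502 >1
  x=-5.556: |R|=1.23196 >1
  x=-5.452: |R|=1.12131 >1
Stable set (-5.3333, 0).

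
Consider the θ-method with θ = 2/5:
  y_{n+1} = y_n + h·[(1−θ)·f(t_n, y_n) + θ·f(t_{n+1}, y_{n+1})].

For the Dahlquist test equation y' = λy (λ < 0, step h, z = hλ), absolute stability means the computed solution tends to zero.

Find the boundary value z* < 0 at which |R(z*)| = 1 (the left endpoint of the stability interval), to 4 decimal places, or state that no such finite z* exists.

left endpoint -10.0000.

With y'=λy (z=hλ):
  y_{n+1} = y_n + z·[3/5·y_n + 2/5·y_{n+1}] ⇒ (1 − 2/5z)y_{n+1} = (1 + 3/5z)y_n
  Hence R(z) = (1 + 3/5z)/(1 − 2/5z).

Find x<0 with |R(x)|<1.
x=-1.1: |R|=0.2361
R=−1: 1+3/5x = −1+2/5x ⇒ -1/5x=2 ⇒ x=2/(-1/5)=-10.0000
Confirm numerically:
  x=-9.641: |R|=0.98522 <1
  x=-5.715: |R|=0.73920 <1
  x=-4.968: |R|=0.66310 <1
  x=-10.481: |R|=1.01853 >1
  x=-10.378: |R|=1.01468 >1
  x=-10.332: |R|=1.01294 >1
Interval (-10.0000, 0).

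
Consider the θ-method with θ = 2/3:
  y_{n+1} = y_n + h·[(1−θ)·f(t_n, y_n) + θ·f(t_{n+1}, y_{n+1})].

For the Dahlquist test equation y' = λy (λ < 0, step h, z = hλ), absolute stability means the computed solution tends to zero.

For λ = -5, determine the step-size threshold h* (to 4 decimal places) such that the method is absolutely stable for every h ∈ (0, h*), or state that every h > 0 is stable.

With y'=λy (z=hλ):
  y_{n+1} = y_n + z·[1/3·y_n + 2/3·y_{n+1}] ⇒ (1 − 2/3z)y_{n+1} = (1 + 1/3z)y_n
  Hence R(z) = (1 + 1/3z)/(1 − 2/3z).

Boundary: |R(x)|=1, x<0.
x=-0.38: |R|=0.6968
x=-2: |R|=0.1429
x=-10: |R|=0.3043
x=-100: |R|=0.4778
θ=2/3≥1/2 ⇒ |1+1/3x|<|1−2/3x| ∀x<0 ⇒ unbounded interval.

unbounded; (−∞, 0). Any h>0 works for λ=-5.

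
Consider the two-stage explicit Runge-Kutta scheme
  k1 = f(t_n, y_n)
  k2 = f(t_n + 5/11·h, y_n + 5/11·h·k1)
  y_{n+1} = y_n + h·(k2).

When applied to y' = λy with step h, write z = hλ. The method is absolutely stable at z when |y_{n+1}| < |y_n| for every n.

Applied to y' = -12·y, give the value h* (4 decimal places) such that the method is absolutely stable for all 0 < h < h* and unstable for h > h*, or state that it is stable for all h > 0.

Test eqn y'=λy, z=hλ:
  k1=λy_n ⇒ h·k1=z·y_n;  k2=λ(1+5/11z)y_n ⇒ h·k2=z(1+5/11z)y_n
  y_{n+1}/y_n = 1 + z(1+5/11z) = 1 + z + 5/11z²
  so R(z) = 1 + z + 5/11z².

Find x<0 with |R(x)|<1.
x=-1.42: |R|=0.4965
R=1: x+5/11x²=0 ⇒ x=−11/5=-2.2000; min R=1−1/(4·5/11)=0.4500>−1
Confirm numerically:
  x=-2.035: |R|=0.84738 <1
  x=-1.976: |R|=0.79881 <1
  x=-1.221: |R|=0.45666 <1
  x=-2.626: |R|=1.50849 >1
  x=-2.620: |R|=1.50018 >1
Stable set (-2.2000, 0).

(-2.2000,0); λ=-12 ⇒ h* = (11/5)/12 = 0.1833.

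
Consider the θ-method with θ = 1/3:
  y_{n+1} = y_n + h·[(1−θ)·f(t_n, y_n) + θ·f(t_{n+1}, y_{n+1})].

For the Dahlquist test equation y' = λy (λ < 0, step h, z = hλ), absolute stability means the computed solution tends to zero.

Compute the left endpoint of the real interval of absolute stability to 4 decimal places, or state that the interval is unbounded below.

z* = -6.0000.

Test eqn y'=λy, z=hλ:
  y_{n+1} = y_n + z·[2/3·y_n + 1/3·y_{n+1}] ⇒ (1 − 1/3z)y_{n+1} = (1 + 2/3z)y_n
  R(z) = (1 + 2/3z)/(1 − 1/3z).

Find x<0 with |R(x)|<1.
x=-1.75: |R|=0.1053
R=−1: 1+2/3x = −1+1/3x ⇒ -1/3x=2 ⇒ x=2/(-1/3)=-6.0000
Confirm numerically:
  x=-4.947: |R|=0.86750 <1
  x=-3.487: |R|=0.61261 <1
  x=-3.242: |R|=0.55815 <1
  x=-6.555: |R|=1.05808 >1
  x=-6.506: |R|=1.05323 >1
Interval (-6.0000, 0).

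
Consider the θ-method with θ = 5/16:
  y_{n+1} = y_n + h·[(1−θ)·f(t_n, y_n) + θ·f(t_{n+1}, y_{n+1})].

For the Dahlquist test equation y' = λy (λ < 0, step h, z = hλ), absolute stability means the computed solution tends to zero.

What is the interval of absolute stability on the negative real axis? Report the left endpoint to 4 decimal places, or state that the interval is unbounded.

z∈(-5.3333,0).

With y'=λy (z=hλ):
  y_{n+1} = y_n + z·[11/16·y_n + 5/16·y_{n+1}] ⇒ (1 − 5/16z)y_{n+1} = (1 + 11/16z)y_n
  so R(z) = (1 + 11/16z)/(1 − 5/16z).

Solve |R(x)|<1 on ℝ⁻.
x=-0.36: |R|=0.6764
R=−1: 1+11/16x = −1+5/16x ⇒ -3/8x=2 ⇒ x=2/(-3/8)=-5.3333
Confirm numerically:
  x=-3.470: |R|=0.66477 <1
  x=-3.316: |R|=0.62848 <1
  x=-3.173: |R|=0.59322 <1
  x=-2.484: |R|=0.39845 <1
  x=-5.794: |R|=1.06146 >1
  x=-5.777: |R|=1.05931 >1
Stable set (-5.3333, 0).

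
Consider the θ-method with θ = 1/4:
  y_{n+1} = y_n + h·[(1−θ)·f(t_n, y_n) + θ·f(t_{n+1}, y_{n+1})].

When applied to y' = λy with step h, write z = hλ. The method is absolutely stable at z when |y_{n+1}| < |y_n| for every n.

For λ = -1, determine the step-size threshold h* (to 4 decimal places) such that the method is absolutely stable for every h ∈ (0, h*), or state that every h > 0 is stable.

(-4.0000,0); λ=-1 ⇒ h* = (4)/1 = 4.0000.

On y'=λy, z=hλ:
  y_{n+1} = y_n + z·[3/4·y_n + 1/4·y_{n+1}] ⇒ (1 − 1/4z)y_{n+1} = (1 + 3/4z)y_n
  ⇒ R(z) = (1 + 3/4z)/(1 − 1/4z).

Boundary: |R(x)|=1, x<0.
x=-0.89: |R|=0.2720
R=−1: 1+3/4x = −1+1/4x ⇒ -1/2x=2 ⇒ x=2/(-1/2)=-4.0000
Confirm numerically:
  x=-3.672: |R|=0.91449 <1
  x=-3.206: |R|=0.77963 <1
  x=-2.448: |R|=0.51861 <1
  x=-2.038: |R|=0.35012 <1
  x=-4.492: |R|=1.11587 >1
  x=-4.351: |R|=1.08406 >1
Interval (-4.0000, 0).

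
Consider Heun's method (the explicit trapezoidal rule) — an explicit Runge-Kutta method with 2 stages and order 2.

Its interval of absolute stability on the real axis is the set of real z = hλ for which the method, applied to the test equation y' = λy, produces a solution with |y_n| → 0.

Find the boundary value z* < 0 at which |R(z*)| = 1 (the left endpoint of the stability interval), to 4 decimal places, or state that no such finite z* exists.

On y'=λy, z=hλ:
  order 2, 2-stage ⇒ R(z)=1+z+z^2/2
  (e.g. R(-1.08)=0.50320, |R|=0.50320)

Solve |R(x)|<1 on ℝ⁻.
x=-1.08: |R|=0.5032
|R(-2)|=1.0000 |R(-1.85)|=0.8613 |R(-0.9)|=0.5050
Bisect:
  x_lo=-2.3099 |R|=1.3579  x_hi=-0.1585 |R|=0.8541
  mid=-1.23420 |R|=0.52742 →hi
  mid=-1.77205 |R|=0.79803 →hi
  mid=-2.04098 |R|=1.04182 →lo
  mid=-1.90651 |R|=0.91088 →hi
  mid=-1.97375 |R|=0.97409 →hi
  mid=-2.00736 |R|=1.00739 →lo
  mid=-1.99055 |R|=0.99060 →hi
  mid=-1.99896 |R|=0.99896 →hi
  ...
  [-2.00001,-1.99988] ⇒ x*=-2.0000
Interval (-2.0000, 0).

z* = -2.0000.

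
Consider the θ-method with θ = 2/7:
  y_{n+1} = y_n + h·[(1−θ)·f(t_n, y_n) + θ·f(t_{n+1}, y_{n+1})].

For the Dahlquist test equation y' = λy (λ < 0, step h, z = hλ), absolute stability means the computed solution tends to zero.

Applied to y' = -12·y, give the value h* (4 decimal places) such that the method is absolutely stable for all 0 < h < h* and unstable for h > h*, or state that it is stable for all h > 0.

With y'=λy (z=hλ):
  y_{n+1} = y_n + z·[5/7·y_n + 2/7·y_{n+1}] ⇒ (1 − 2/7z)y_{n+1} = (1 + 5/7z)y_n
  so R(z) = (1 + 5/7z)/(1 − 2/7z).

Solve |R(x)|<1 on ℝ⁻.
x=-1.45: |R|=0.0253
R=−1: 1+5/7x = −1+2/7x ⇒ -3/7x=2 ⇒ x=2/(-3/7)=-4.6667
Confirm numerically:
  x=-4.460: |R|=0.96106 <1
  x=-3.747: |R|=0.80965 <1
  x=-2.215: |R|=0.35652 <1
  x=-2.194: |R|=0.34861 <1
  x=-4.882: |R|=1.03853 >1
  x=-4.777: |R|=1.02000 >1
Interval (-4.6667, 0).

(-4.6667,0); λ=-12 ⇒ h* = (14/3)/12 = 0.3889.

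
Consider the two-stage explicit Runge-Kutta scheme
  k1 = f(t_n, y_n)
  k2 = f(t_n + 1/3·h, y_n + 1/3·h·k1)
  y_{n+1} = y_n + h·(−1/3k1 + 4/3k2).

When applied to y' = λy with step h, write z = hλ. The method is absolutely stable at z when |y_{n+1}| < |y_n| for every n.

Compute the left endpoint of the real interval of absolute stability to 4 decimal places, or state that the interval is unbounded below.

Set f=λy, z=hλ:
  k1=λy_n ⇒ h·k1=z·y_n;  k2=λ(1+1/3z)y_n ⇒ h·k2=z(1+1/3z)y_n
  y_{n+1}/y_n = 1 − 1/3z + 4/3z(1+1/3z) = 1 + z + 4/9z²
  R(z) = 1 + z + 4/9z².

Boundary: |R(x)|=1, x<0.
x=-1.39: |R|=0.4687
R=1: x+4/9x²=0 ⇒ x=−9/4=-2.2500; min R=1−1/(4·4/9)=0.4375>−1
Confirm numerically:
  x=-2.066: |R|=0.83105 <1
  x=-2.031: |R|=0.80232 <1
  x=-1.604: |R|=0.53947 <1
  x=-2.531: |R|=1.31609 >1
  x=-2.469: |R|=1.24032 >1
  x=-2.431: |R|=1.19556 >1
Stable set (-2.2500, 0).

left endpoint -2.2500.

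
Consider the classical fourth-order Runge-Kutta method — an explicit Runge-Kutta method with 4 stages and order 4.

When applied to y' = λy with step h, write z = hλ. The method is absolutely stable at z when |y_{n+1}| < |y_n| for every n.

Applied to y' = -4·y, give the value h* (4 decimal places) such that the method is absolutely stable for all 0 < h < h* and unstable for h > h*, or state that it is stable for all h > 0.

Test eqn y'=λy, z=hλ:
  order 4, 4-stage ⇒ R(z)=1+z+z^2/2+z^3/6+z^4/24
  (e.g. R(-0.61)=0.54399, |R|=0.54399)

Solve |R(x)|<1 on ℝ⁻.
x=-0.61: |R|=0.5440
|R(-2.65)|=0.8145 |R(-1.7)|=0.2742 |R(-1.36)|=0.2881
Bisect:
  x_lo=-3.3223 |R|=2.1611  x_hi=-0.2733 |R|=0.7609
  mid=-1.79781 |R|=0.28507 →hi
  mid=-2.56007 |R|=0.71024 →hi
  mid=-2.94120 |R|=1.26165 →lo
  mid=-2.75063 |R|=0.94899 →hi
  mid=-2.84592 |R|=1.09531 →lo
  mid=-2.79828 |R|=1.01975 →lo
  mid=-2.77446 |R|=0.98378 →hi
  ...
  [-2.78543,-2.78525] ⇒ x*=-2.7853
So |R|<1 on (-2.7853, 0).

(-2.7853,0); λ=-4 ⇒ h* = 0.6963.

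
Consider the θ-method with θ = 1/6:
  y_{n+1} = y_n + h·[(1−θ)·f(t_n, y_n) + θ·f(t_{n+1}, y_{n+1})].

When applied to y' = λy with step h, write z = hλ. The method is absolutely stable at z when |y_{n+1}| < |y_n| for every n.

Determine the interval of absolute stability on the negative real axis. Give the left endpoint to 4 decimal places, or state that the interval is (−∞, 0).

z∈(-3.0000,0).

With y'=λy (z=hλ):
  y_{n+1} = y_n + z·[5/6·y_n + 1/6·y_{n+1}] ⇒ (1 − 1/6z)y_{n+1} = (1 + 5/6z)y_n
  ⇒ R(z) = (1 + 5/6z)/(1 − 1/6z).

Find x<0 with |R(x)|<1.
x=-1.69: |R|=0.3186
R=−1: 1+5/6x = −1+1/6x ⇒ -2/3x=2 ⇒ x=2/(-2/3)=-3.0000
Confirm numerically:
  x=-2.839: |R|=0.92714 <1
  x=-2.556: |R|=0.79243 <1
  x=-2.219: |R|=0.61991 <1
  x=-3.476: |R|=1.20093 >1
  x=-3.363: |R|=1.15508 >1
  x=-3.121: |R|=1.05306 >1
Stable set (-3.0000, 0).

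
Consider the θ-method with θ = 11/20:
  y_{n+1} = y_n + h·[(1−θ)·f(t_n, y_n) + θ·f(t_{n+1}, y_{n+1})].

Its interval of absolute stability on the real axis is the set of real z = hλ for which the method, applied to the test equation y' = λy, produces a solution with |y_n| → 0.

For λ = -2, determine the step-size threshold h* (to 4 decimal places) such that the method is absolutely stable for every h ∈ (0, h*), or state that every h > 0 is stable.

(−∞, 0) — no finite endpoint. Any h>0 works for λ=-2.

Set f=λy, z=hλ:
  y_{n+1} = y_n + z·[9/20·y_n + 11/20·y_{n+1}] ⇒ (1 − 11/20z)y_{n+1} = (1 + 9/20z)y_n
  Hence R(z) = (1 + 9/20z)/(1 − 11/20z).

Boundary: |R(x)|=1, x<0.
x=-0.31: |R|=0.7352
x=-2: |R|=0.0476
x=-10: |R|=0.5385
x=-100: |R|=0.7857
θ=11/20≥1/2 ⇒ |1+9/20x|<|1−11/20x| ∀x<0 ⇒ unbounded interval.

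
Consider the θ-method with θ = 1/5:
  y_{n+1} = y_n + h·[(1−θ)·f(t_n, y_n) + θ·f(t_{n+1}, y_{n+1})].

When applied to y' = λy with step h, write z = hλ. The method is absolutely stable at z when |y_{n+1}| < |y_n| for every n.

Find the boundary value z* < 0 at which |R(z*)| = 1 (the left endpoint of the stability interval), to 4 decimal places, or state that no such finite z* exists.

left endpoint -3.3333.

On y'=λy, z=hλ:
  y_{n+1} = y_n + z·[4/5·y_n + 1/5·y_{n+1}] ⇒ (1 − 1/5z)y_{n+1} = (1 + 4/5z)y_n
  so R(z) = (1 + 4/5z)/(1 − 1/5z).

Find x<0 with |R(x)|<1.
x=-0.99: |R|=0.1736
R=−1: 1+4/5x = −1+1/5x ⇒ -3/5x=2 ⇒ x=2/(-3/5)=-3.3333
Confirm numerically:
  x=-3.027: |R|=0.88551 <1
  x=-2.413: |R|=0.62755 <1
  x=-1.375: |R|=0.07843 <1
  x=-3.625: |R|=1.10145 >1
  x=-3.519: |R|=1.06538 >1
  x=-3.417: |R|=1.02982 >1
Interval (-3.3333, 0).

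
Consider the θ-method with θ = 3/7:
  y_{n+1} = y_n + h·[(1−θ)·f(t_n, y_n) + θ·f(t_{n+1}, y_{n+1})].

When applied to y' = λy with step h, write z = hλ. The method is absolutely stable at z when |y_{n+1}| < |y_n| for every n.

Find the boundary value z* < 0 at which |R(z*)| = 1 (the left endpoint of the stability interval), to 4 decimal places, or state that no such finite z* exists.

z* = -14.0000.

Set f=λy, z=hλ:
  y_{n+1} = y_n + z·[4/7·y_n + 3/7·y_{n+1}] ⇒ (1 − 3/7z)y_{n+1} = (1 + 4/7z)y_n
  ⇒ R(z) = (1 + 4/7z)/(1 − 3/7z).

Find x<0 with |R(x)|<1.
x=-0.56: |R|=0.5484
R=−1: 1+4/7x = −1+3/7x ⇒ -1/7x=2 ⇒ x=2/(-1/7)=-14.0000
Confirm numerically:
  x=-11.668: |R|=0.94448 <1
  x=-10.326: |R|=0.90326 <1
  x=-9.450: |R|=0.87129 <1
  x=-6.976: |R|=0.74850 <1
  x=-14.590: |R|=1.01162 >1
  x=-14.121: |R|=1.00245 >1
Interval (-14.0000, 0).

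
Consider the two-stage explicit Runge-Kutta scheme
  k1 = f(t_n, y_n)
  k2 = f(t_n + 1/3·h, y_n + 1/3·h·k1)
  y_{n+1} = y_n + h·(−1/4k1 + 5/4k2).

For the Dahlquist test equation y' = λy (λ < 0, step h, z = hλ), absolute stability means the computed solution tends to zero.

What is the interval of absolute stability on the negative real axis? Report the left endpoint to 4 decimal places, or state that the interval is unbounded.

Test eqn y'=λy, z=hλ:
  k1=λy_n ⇒ h·k1=z·y_n;  k2=λ(1+1/3z)y_n ⇒ h·k2=z(1+1/3z)y_n
  y_{n+1}/y_n = 1 − 1/4z + 5/4z(1+1/3z) = 1 + z + 5/12z²
  so R(z) = 1 + z + 5/12z².

Boundary: |R(x)|=1, x<0.
x=-1.13: |R|=0.4020
R=1: x+5/12x²=0 ⇒ x=−12/5=-2.4000; min R=1−1/(4·5/12)=0.4000>−1
Confirm numerically:
  x=-2.215: |R|=0.82926 <1
  x=-1.574: |R|=0.45828 <1
  x=-1.512: |R|=0.44056 <1
  x=-2.746: |R|=1.39588 >1
  x=-2.640: |R|=1.26400 >1
  x=-2.493: |R|=1.09660 >1
Stable set (-2.4000, 0).

z∈(-2.4000,0).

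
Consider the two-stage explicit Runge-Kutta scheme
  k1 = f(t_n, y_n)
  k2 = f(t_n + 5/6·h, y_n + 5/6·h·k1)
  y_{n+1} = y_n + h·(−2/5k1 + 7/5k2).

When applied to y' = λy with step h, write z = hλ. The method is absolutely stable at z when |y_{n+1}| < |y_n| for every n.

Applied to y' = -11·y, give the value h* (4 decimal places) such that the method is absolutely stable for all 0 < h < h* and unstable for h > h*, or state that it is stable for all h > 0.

(-0.8571,0); λ=-11 ⇒ h* = (6/7)/11 = 0.0779.

On y'=λy, z=hλ:
  k1=λy_n ⇒ h·k1=z·y_n;  k2=λ(1+5/6z)y_n ⇒ h·k2=z(1+5/6z)y_n
  y_{n+1}/y_n = 1 − 2/5z + 7/5z(1+5/6z) = 1 + z + 7/6z²
  R(z) = 1 + z + 7/6z².

Need |R(x)|<1, x<0.
x=-1.52: |R|=2.1755
R=1: x+7/6x²=0 ⇒ x=−6/7=-0.8571; min R=1−1/(4·7/6)=0.7857>−1
Confirm numerically:
  x=-0.779: |R|=0.92898 <1
  x=-0.620: |R|=0.82847 <1
  x=-0.412: |R|=0.78603 <1
  x=-0.397: |R|=0.78688 <1
  x=-1.347: |R|=1.76981 >1
  x=-1.054: |R|=1.24207 >1
Stable set (-0.8571, 0).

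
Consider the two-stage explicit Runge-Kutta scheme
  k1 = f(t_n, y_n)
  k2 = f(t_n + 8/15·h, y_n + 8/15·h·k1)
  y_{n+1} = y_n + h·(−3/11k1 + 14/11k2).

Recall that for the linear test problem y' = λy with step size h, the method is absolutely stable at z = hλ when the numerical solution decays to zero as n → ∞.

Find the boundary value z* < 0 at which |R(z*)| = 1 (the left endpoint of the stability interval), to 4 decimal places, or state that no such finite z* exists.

Test eqn y'=λy, z=hλ:
  k1=λy_n ⇒ h·k1=z·y_n;  k2=λ(1+8/15z)y_n ⇒ h·k2=z(1+8/15z)y_n
  y_{n+1}/y_n = 1 − 3/11z + 14/11z(1+8/15z) = 1 + z + 112/165z²
  Hence R(z) = 1 + z + 112/165z².

Solve |R(x)|<1 on ℝ⁻.
x=-1.22: |R|=0.7903
R=1: x+112/165x²=0 ⇒ x=−165/112=-1.4732; min R=1−1/(4·112/165)=0.6317>−1
Confirm numerically:
  x=-1.262: |R|=0.81907 <1
  x=-1.238: |R|=0.80234 <1
  x=-0.869: |R|=0.64359 <1
  x=-0.800: |R|=0.63442 <1
  x=-1.765: |R|=1.34958 >1
  x=-1.561: |R|=1.09302 >1
Interval (-1.4732, 0).

z* = -1.4732.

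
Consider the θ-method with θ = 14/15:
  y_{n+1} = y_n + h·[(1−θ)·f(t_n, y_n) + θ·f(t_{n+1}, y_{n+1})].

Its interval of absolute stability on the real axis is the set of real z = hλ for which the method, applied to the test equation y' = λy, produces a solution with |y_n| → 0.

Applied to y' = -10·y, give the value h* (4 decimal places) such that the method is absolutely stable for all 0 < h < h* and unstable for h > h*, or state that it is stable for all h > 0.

unbounded; (−∞, 0). Any h>0 works for λ=-10.

Test eqn y'=λy, z=hλ:
  y_{n+1} = y_n + z·[1/15·y_n + 14/15·y_{n+1}] ⇒ (1 − 14/15z)y_{n+1} = (1 + 1/15z)y_n
  Hence R(z) = (1 + 1/15z)/(1 − 14/15z).

Solve |R(x)|<1 on ℝ⁻.
x=-1.04: |R|=0.4723
x=-2: |R|=0.3023
x=-10: |R|=0.0323
x=-100: |R|=0.0601
θ=14/15≥1/2 ⇒ |1+1/15x|<|1−14/15x| ∀x<0 ⇒ interval (−∞,0).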